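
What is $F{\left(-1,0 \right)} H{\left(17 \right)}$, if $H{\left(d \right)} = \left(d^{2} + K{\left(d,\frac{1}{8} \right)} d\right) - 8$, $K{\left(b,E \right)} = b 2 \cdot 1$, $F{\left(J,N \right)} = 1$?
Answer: $859$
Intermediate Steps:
$K{\left(b,E \right)} = 2 b$ ($K{\left(b,E \right)} = 2 b 1 = 2 b$)
$H{\left(d \right)} = -8 + 3 d^{2}$ ($H{\left(d \right)} = \left(d^{2} + 2 d d\right) - 8 = \left(d^{2} + 2 d^{2}\right) - 8 = 3 d^{2} - 8 = -8 + 3 d^{2}$)
$F{\left(-1,0 \right)} H{\left(17 \right)} = 1 \left(-8 + 3 \cdot 17^{2}\right) = 1 \left(-8 + 3 \cdot 289\right) = 1 \left(-8 + 867\right) = 1 \cdot 859 = 859$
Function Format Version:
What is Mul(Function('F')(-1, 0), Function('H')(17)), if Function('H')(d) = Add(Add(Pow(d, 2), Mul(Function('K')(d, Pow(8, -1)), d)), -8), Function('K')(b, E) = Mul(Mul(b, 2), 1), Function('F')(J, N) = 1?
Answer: 859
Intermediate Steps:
Function('K')(b, E) = Mul(2, b) (Function('K')(b, E) = Mul(Mul(2, b), 1) = Mul(2, b))
Function('H')(d) = Add(-8, Mul(3, Pow(d, 2))) (Function('H')(d) = Add(Add(Pow(d, 2), Mul(Mul(2, d), d)), -8) = Add(Add(Pow(d, 2), Mul(2, Pow(d, 2))), -8) = Add(Mul(3, Pow(d, 2)), -8) = Add(-8, Mul(3, Pow(d, 2))))
Mul(Function('F')(-1, 0), Function('H')(17)) = Mul(1, Add(-8, Mul(3, Pow(17, 2)))) = Mul(1, Add(-8, Mul(3, 289))) = Mul(1, Add(-8, 867)) = Mul(1, 859) = 859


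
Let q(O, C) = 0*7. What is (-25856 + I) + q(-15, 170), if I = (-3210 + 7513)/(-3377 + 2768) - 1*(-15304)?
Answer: -6430471/609 ≈ -10559.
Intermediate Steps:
q(O, C) = 0
I = 9315833/609 (I = 4303/(-609) + 15304 = 4303*(-1/609) + 15304 = -4303/609 + 15304 = 9315833/609 ≈ 15297.)
(-25856 + I) + q(-15, 170) = (-25856 + 9315833/609) + 0 = -6430471/609 + 0 = -6430471/609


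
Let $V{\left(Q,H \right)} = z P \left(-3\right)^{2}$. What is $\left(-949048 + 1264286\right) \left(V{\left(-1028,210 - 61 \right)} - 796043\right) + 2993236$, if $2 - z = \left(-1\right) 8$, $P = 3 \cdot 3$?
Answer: $-250684667218$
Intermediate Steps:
$P = 9$
$z = 10$ ($z = 2 - \left(-1\right) 8 = 2 - -8 = 2 + 8 = 10$)
$V{\left(Q,H \right)} = 810$ ($V{\left(Q,H \right)} = 10 \cdot 9 \left(-3\right)^{2} = 90 \cdot 9 = 810$)
$\left(-949048 + 1264286\right) \left(V{\left(-1028,210 - 61 \right)} - 796043\right) + 2993236 = \left(-949048 + 1264286\right) \left(810 - 796043\right) + 2993236 = 315238 \left(-795233\right) + 2993236 = -250687660454 + 2993236 = -250684667218$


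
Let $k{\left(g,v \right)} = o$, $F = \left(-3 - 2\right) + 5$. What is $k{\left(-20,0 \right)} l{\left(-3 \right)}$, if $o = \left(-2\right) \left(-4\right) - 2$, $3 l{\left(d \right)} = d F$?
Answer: $0$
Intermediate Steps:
$F = 0$ ($F = -5 + 5 = 0$)
$l{\left(d \right)} = 0$ ($l{\left(d \right)} = \frac{d 0}{3} = \frac{1}{3} \cdot 0 = 0$)
$o = 6$ ($o = 8 - 2 = 6$)
$k{\left(g,v \right)} = 6$
$k{\left(-20,0 \right)} l{\left(-3 \right)} = 6 \cdot 0 = 0$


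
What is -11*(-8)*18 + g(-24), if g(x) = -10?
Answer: 1574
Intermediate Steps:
-11*(-8)*18 + g(-24) = -11*(-8)*18 - 10 = 88*18 - 10 = 1584 - 10 = 1574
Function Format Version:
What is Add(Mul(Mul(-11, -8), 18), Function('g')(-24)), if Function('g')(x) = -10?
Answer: 1574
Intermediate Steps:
Add(Mul(Mul(-11, -8), 18), Function('g')(-24)) = Add(Mul(Mul(-11, -8), 18), -10) = Add(Mul(88, 18), -10) = Add(1584, -10) = 1574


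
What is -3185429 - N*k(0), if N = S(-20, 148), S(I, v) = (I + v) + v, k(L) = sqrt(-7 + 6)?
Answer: -3185429 - 276*I ≈ -3.1854e+6 - 276.0*I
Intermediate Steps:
k(L) = I (k(L) = sqrt(-1) = I)
S(I, v) = I + 2*v
N = 276 (N = -20 + 2*148 = -20 + 296 = 276)
-3185429 - N*k(0) = -3185429 - 276*I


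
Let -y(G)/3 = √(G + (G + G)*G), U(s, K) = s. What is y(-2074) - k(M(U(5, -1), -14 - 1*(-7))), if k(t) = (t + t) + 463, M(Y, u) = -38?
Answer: -387 - 3*√8600878 ≈ -9185.2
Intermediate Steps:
k(t) = 463 + 2*t (k(t) = 2*t + 463 = 463 + 2*t)
y(G) = -3*√(G + 2*G²) (y(G) = -3*√(G + (G + G)*G) = -3*√(G + (2*G)*G) = -3*√(G + 2*G²))
y(-2074) - k(M(U(5, -1), -14 - 1*(-7))) = -3*√8600878 - (463 + 2*(-38)) = -3*√8600878 - (463 - 76) = -3*√8600878 - 1*387 = -3*√8600878 - 387 = -387 - 3*√8600878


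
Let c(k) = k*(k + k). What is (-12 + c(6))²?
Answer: 3600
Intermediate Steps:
c(k) = 2*k² (c(k) = k*(2*k) = 2*k²)
(-12 + c(6))² = (-12 + 2*6²)² = (-12 + 2*36)² = (-12 + 72)² = 60² = 3600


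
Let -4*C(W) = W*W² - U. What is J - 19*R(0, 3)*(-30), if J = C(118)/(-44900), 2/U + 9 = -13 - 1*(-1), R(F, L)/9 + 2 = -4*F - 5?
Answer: -67701826163/1885800 ≈ -35901.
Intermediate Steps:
R(F, L) = -63 - 36*F (R(F, L) = -18 + 9*(-4*F - 5) = -18 + 9*(-5 - 4*F) = -18 + (-45 - 36*F) = -63 - 36*F)
U = -2/21 (U = 2/(-9 + (-13 - 1*(-1))) = 2/(-9 + (-13 + 1)) = 2/(-9 - 12) = 2/(-21) = 2*(-1/21) = -2/21 ≈ -0.095238)
C(W) = -1/42 - W³/4 (C(W) = -(W*W² - 1*(-2/21))/4 = -(W³ + 2/21)/4 = -(2/21 + W³)/4 = -1/42 - W³/4)
J = 17251837/1885800 (J = (-1/42 - ¼*118³)/(-44900) = (-1/42 - ¼*1643032)*(-1/44900) = (-1/42 - 410758)*(-1/44900) = -17251837/42*(-1/44900) = 17251837/1885800 ≈ 9.1483)
J - 19*R(0, 3)*(-30) = 17251837/1885800 - 19*(-63 - 36*0)*(-30) = 17251837/1885800 - 19*(-63 + 0)*(-30) = 17251837/1885800 - 19*(-63)*(-30) = 17251837/1885800 + 1197*(-30) = 17251837/1885800 - 35910 = -67701826163/1885800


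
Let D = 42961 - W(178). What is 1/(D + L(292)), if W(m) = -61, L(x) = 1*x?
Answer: 1/43314 ≈ 2.3087e-5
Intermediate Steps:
L(x) = x
D = 43022 (D = 42961 - 1*(-61) = 42961 + 61 = 43022)
1/(D + L(292)) = 1/(43022 + 292) = 1/43314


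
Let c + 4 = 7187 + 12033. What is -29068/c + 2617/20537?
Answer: -136670311/98659748 ≈ -1.3853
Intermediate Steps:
c = 19216 (c = -4 + (7187 + 12033) = -4 + 19220 = 19216)
-29068/c + 2617/20537 = -29068/19216 + 2617/20537 = -29068*1/19216 + 2617*(1/20537) = -7267/4804 + 2617/20537 = -136670311/98659748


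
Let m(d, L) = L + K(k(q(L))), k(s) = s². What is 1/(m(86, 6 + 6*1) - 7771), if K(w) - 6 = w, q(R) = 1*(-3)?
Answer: -1/7744 ≈ -0.00012913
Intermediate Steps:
q(R) = -3
K(w) = 6 + w
m(d, L) = 15 + L (m(d, L) = L + (6 + (-3)²) = L + (6 + 9) = L + 15 = 15 + L)
1/(m(86, 6 + 6*1) - 7771) = 1/((15 + (6 + 6*1)) - 7771) = 1/((15 + (6 + 6)) - 7771) = 1/((15 + 12) - 7771) = 1/(27 - 7771) = 1/(-7744) = -1/7744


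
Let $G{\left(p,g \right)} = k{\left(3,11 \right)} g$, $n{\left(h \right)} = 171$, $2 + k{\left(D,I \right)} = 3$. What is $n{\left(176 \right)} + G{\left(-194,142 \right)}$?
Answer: $313$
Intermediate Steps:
$k{\left(D,I \right)} = 1$ ($k{\left(D,I \right)} = -2 + 3 = 1$)
$G{\left(p,g \right)} = g$ ($G{\left(p,g \right)} = 1 g = g$)
$n{\left(176 \right)} + G{\left(-194,142 \right)} = 171 + 142 = 313$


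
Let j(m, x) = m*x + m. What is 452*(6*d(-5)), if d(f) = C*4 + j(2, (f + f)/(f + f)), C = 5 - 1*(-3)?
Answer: 97632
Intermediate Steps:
C = 8 (C = 5 + 3 = 8)
j(m, x) = m + m*x
d(f) = 36 (d(f) = 8*4 + 2*(1 + (f + f)/(f + f)) = 32 + 2*(1 + (2*f)/((2*f))) = 32 + 2*(1 + (2*f)*(1/(2*f))) = 32 + 2*(1 + 1) = 32 + 2*2 = 32 + 4 = 36)
452*(6*d(-5)) = 452*(6*36) = 452*216 = 97632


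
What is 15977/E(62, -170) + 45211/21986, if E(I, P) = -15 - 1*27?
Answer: -87342865/230853 ≈ -378.35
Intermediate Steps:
E(I, P) = -42 (E(I, P) = -15 - 27 = -42)
15977/E(62, -170) + 45211/21986 = 15977/(-42) + 45211/21986 = 15977*(-1/42) + 45211*(1/21986) = -15977/42 + 45211/21986 = -87342865/230853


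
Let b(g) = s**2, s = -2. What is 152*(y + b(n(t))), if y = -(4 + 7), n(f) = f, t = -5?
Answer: -1064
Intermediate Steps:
y = -11 (y = -1*11 = -11)
b(g) = 4 (b(g) = (-2)**2 = 4)
152*(y + b(n(t))) = 152*(-11 + 4) = 152*(-7) = -1064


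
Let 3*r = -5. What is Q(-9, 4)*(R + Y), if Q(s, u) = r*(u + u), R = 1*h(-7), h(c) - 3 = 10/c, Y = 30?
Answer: -8840/21 ≈ -420.95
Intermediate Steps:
r = -5/3 (r = (⅓)*(-5) = -5/3 ≈ -1.6667)
h(c) = 3 + 10/c
R = 11/7 (R = 1*(3 + 10/(-7)) = 1*(3 + 10*(-⅐)) = 1*(3 - 10/7) = 1*(11/7) = 11/7 ≈ 1.5714)
Q(s, u) = -10*u/3 (Q(s, u) = -5*(u + u)/3 = -10*u/3)
Q(-9, 4)*(R + Y) = (-10/3*4)*(11/7 + 30) = -40/3*221/7 = -8840/21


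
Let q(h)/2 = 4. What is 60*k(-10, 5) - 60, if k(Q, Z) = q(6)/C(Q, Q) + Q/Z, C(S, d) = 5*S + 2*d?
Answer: -1308/7 ≈ -186.86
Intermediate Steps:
C(S, d) = 2*d + 5*S
q(h) = 8 (q(h) = 2*4 = 8)
k(Q, Z) = 8/(7*Q) + Q/Z (k(Q, Z) = 8/(2*Q + 5*Q) + Q/Z = 8/((7*Q)) + Q/Z = 8*(1/(7*Q)) + Q/Z = 8/(7*Q) + Q/Z)
60*k(-10, 5) - 60 = 60*((8/7)/(-10) - 10/5) - 60 = 60*((8/7)*(-⅒) - 10*⅕) - 60 = 60*(-4/35 - 2) - 60 = 60*(-74/35) - 60 = -888/7 - 60 = -1308/7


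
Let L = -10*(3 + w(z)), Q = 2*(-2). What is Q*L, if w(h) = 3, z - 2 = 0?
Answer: 240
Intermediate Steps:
z = 2 (z = 2 + 0 = 2)
Q = -4
L = -60 (L = -10*(3 + 3) = -10*6 = -60)
Q*L = -4*(-60) = 240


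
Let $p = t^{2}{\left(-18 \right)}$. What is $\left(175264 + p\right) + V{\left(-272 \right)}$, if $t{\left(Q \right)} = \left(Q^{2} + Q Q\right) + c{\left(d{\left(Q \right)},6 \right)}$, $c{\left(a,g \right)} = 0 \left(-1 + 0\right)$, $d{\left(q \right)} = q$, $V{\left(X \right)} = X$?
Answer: $594896$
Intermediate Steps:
$c{\left(a,g \right)} = 0$ ($c{\left(a,g \right)} = 0 \left(-1\right) = 0$)
$t{\left(Q \right)} = 2 Q^{2}$ ($t{\left(Q \right)} = \left(Q^{2} + Q Q\right) + 0 = \left(Q^{2} + Q^{2}\right) + 0 = 2 Q^{2} + 0 = 2 Q^{2}$)
$p = 419904$ ($p = \left(2 \left(-18\right)^{2}\right)^{2} = \left(2 \cdot 324\right)^{2} = 648^{2} = 419904$)
$\left(175264 + p\right) + V{\left(-272 \right)} = \left(175264 + 419904\right) - 272 = 595168 - 272 = 594896$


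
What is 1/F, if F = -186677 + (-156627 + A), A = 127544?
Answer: -1/215760 ≈ -4.6348e-6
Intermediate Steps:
F = -215760 (F = -186677 + (-156627 + 127544) = -186677 - 29083 = -215760)
1/F = 1/(-215760) = -1/215760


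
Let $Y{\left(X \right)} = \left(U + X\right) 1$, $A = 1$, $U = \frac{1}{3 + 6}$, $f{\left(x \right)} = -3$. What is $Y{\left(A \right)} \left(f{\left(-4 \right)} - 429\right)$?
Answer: $-480$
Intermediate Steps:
$U = \frac{1}{9} \approx 0.11111$
$Y{\left(X \right)} = \frac{1}{9} + X$ ($Y{\left(X \right)} = \left(\frac{1}{9} + X\right) 1 = \frac{1}{9} + X$)
$Y{\left(A \right)} \left(f{\left(-4 \right)} - 429\right) = \left(\frac{1}{9} + 1\right) \left(-3 - 429\right) = \frac{10}{9} \left(-432\right) = -480$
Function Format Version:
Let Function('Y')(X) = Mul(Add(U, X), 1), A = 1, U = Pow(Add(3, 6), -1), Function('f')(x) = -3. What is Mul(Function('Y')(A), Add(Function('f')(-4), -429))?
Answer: -480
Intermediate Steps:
U = Rational(1, 9) (U = Pow(9, -1) = Rational(1, 9) ≈ 0.11111)
Function('Y')(X) = Add(Rational(1, 9), X) (Function('Y')(X) = Mul(Add(Rational(1, 9), X), 1) = Add(Rational(1, 9), X))
Mul(Function('Y')(A), Add(Function('f')(-4), -429)) = Mul(Add(Rational(1, 9), 1), Add(-3, -429)) = Mul(Rational(10, 9), -432) = -480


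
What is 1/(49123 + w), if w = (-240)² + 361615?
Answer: 1/468338 ≈ 2.1352e-6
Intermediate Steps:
w = 419215 (w = 57600 + 361615 = 419215)
1/(49123 + w) = 1/(49123 + 419215) = 1/468338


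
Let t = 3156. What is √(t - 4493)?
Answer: I*√1337 ≈ 36.565*I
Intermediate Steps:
√(t - 4493) = √(3156 - 4493) = √(-1337) = I*√1337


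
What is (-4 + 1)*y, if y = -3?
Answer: 9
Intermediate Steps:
(-4 + 1)*y = (-4 + 1)*(-3) = -3*(-3) = 9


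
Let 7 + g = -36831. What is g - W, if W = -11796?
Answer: -25042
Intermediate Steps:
g = -36838 (g = -7 - 36831 = -36838)
g - W = -36838 - 1*(-11796) = -36838 + 11796 = -25042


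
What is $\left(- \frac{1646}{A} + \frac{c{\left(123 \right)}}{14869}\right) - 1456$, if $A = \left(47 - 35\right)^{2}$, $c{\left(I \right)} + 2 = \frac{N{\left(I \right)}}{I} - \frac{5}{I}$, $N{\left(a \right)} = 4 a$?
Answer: $- \frac{64410346211}{43893288} \approx -1467.4$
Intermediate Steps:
$c{\left(I \right)} = 2 - \frac{5}{I}$ ($c{\left(I \right)} = -2 + \left(\frac{4 I}{I} - \frac{5}{I}\right) = -2 + \left(4 - \frac{5}{I}\right) = 2 - \frac{5}{I}$)
$A = 144$ ($A = 12^{2} = 144$)
$\left(- \frac{1646}{A} + \frac{c{\left(123 \right)}}{14869}\right) - 1456 = \left(- \frac{1646}{144} + \frac{2 - \frac{5}{123}}{14869}\right) - 1456 = \left(\left(-1646\right) \frac{1}{144} + \left(2 - \frac{5}{123}\right) \frac{1}{14869}\right) - 1456 = \left(- \frac{823}{72} + \left(2 - \frac{5}{123}\right) \frac{1}{14869}\right) - 1456 = \left(- \frac{823}{72} + \frac{241}{123} \cdot \frac{1}{14869}\right) - 1456 = \left(- \frac{823}{72} + \frac{241}{1828887}\right) - 1456 = - \frac{501718883}{43893288} - 1456 = - \frac{64410346211}{43893288}$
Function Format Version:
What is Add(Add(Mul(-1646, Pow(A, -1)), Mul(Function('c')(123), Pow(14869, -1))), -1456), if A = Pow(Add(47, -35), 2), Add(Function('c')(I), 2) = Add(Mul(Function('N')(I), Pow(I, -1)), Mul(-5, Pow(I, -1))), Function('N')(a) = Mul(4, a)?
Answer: Rational(-64410346211, 43893288) ≈ -1467.4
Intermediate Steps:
Function('c')(I) = Add(2, Mul(-5, Pow(I, -1))) (Function('c')(I) = Add(-2, Add(Mul(Mul(4, I), Pow(I, -1)), Mul(-5, Pow(I, -1)))) = Add(-2, Add(4, Mul(-5, Pow(I, -1)))) = Add(2, Mul(-5, Pow(I, -1))))
A = 144 (A = Pow(12, 2) = 144)
Add(Add(Mul(-1646, Pow(A, -1)), Mul(Function('c')(123), Pow(14869, -1))), -1456) = Add(Add(Mul(-1646, Pow(144, -1)), Mul(Add(2, Mul(-5, Pow(123, -1))), Pow(14869, -1))), -1456) = Add(Add(Mul(-1646, Rational(1, 144)), Mul(Add(2, Mul(-5, Rational(1, 123))), Rational(1, 14869))), -1456) = Add(Add(Rational(-823, 72), Mul(Add(2, Rational(-5, 123)), Rational(1, 14869))), -1456) = Add(Add(Rational(-823, 72), Mul(Rational(241, 123), Rational(1, 14869))), -1456) = Add(Add(Rational(-823, 72), Rational(241, 1828887)), -1456) = Add(Rational(-501718883, 43893288), -1456) = Rational(-64410346211, 43893288)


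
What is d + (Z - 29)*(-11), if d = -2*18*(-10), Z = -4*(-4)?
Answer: 503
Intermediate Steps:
Z = 16
d = 360 (d = -36*(-10) = 360)
d + (Z - 29)*(-11) = 360 + (16 - 29)*(-11) = 360 - 13*(-11) = 360 + 143 = 503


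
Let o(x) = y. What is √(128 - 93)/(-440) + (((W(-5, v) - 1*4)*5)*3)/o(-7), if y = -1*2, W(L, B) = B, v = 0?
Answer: 30 - √35/440 ≈ 29.987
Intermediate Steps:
y = -2
o(x) = -2
√(128 - 93)/(-440) + (((W(-5, v) - 1*4)*5)*3)/o(-7) = √(128 - 93)/(-440) + (((0 - 1*4)*5)*3)/(-2) = √35*(-1/440) + (((0 - 4)*5)*3)*(-½) = -√35/440 + (-4*5*3)*(-½) = -√35/440 - 20*3*(-½) = -√35/440 - 60*(-½) = -√35/440 + 30 = 30 - √35/440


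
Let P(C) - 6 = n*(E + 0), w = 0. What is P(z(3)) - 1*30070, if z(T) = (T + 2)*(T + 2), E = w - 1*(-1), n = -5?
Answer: -30069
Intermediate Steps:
E = 1 (E = 0 - 1*(-1) = 0 + 1 = 1)
z(T) = (2 + T)² (z(T) = (2 + T)*(2 + T) = (2 + T)²)
P(C) = 1 (P(C) = 6 - 5*(1 + 0) = 6 - 5*1 = 6 - 5 = 1)
P(z(3)) - 1*30070 = 1 - 1*30070 = 1 - 30070 = -30069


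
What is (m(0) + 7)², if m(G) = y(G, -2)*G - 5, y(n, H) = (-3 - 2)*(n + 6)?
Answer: 4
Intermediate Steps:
y(n, H) = -30 - 5*n (y(n, H) = -5*(6 + n) = -30 - 5*n)
m(G) = -5 + G*(-30 - 5*G) (m(G) = (-30 - 5*G)*G - 5 = G*(-30 - 5*G) - 5 = -5 + G*(-30 - 5*G))
(m(0) + 7)² = ((-5 - 5*0*(6 + 0)) + 7)² = ((-5 - 5*0*6) + 7)² = ((-5 + 0) + 7)² = (-5 + 7)² = 2² = 4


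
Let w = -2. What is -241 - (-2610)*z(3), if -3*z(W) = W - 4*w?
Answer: -9811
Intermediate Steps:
z(W) = -8/3 - W/3 (z(W) = -(W - 4*(-2))/3 = -(W + 8)/3 = -(8 + W)/3 = -8/3 - W/3)
-241 - (-2610)*z(3) = -241 - (-2610)*(-8/3 - 1/3*3) = -241 - (-2610)*(-8/3 - 1) = -241 - (-2610)*(-11)/3 = -241 - 290*33 = -241 - 9570 = -9811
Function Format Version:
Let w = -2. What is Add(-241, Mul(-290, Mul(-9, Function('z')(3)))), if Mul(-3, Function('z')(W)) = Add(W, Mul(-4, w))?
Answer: -9811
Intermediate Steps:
Function('z')(W) = Add(Rational(-8, 3), Mul(Rational(-1, 3), W)) (Function('z')(W) = Mul(Rational(-1, 3), Add(W, Mul(-4, -2))) = Mul(Rational(-1, 3), Add(W, 8)) = Mul(Rational(-1, 3), Add(8, W)) = Add(Rational(-8, 3), Mul(Rational(-1, 3), W)))
Add(-241, Mul(-290, Mul(-9, Function('z')(3)))) = Add(-241, Mul(-290, Mul(-9, Add(Rational(-8, 3), Mul(Rational(-1, 3), 3))))) = Add(-241, Mul(-290, Mul(-9, Add(Rational(-8, 3), -1)))) = Add(-241, Mul(-290, Mul(-9, Rational(-11, 3)))) = Add(-241, Mul(-290, 33)) = Add(-241, -9570) = -9811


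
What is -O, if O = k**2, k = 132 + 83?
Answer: -46225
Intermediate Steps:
k = 215
O = 46225 (O = 215**2 = 46225)
-O = -1*46225 = -46225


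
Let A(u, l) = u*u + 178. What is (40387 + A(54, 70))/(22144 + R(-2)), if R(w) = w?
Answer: 43481/22142 ≈ 1.9637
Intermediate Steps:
A(u, l) = 178 + u² (A(u, l) = u² + 178 = 178 + u²)
(40387 + A(54, 70))/(22144 + R(-2)) = (40387 + (178 + 54²))/(22144 - 2) = (40387 + (178 + 2916))/22142 = (40387 + 3094)*(1/22142) = 43481*(1/22142) = 43481/22142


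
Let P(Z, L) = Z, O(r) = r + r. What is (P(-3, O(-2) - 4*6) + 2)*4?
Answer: -4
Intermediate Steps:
O(r) = 2*r
(P(-3, O(-2) - 4*6) + 2)*4 = (-3 + 2)*4 = -1*4 = -4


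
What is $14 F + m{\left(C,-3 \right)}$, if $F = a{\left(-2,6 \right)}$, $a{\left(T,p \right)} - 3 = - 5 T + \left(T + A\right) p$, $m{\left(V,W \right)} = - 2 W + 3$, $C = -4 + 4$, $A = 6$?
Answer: $527$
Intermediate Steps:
$C = 0$
$m{\left(V,W \right)} = 3 - 2 W$
$a{\left(T,p \right)} = 3 - 5 T + p \left(6 + T\right)$ ($a{\left(T,p \right)} = 3 - \left(5 T - \left(T + 6\right) p\right) = 3 - \left(5 T - \left(6 + T\right) p\right) = 3 - \left(5 T - p \left(6 + T\right)\right) = 3 - 5 T + p \left(6 + T\right)$)
$F = 37$ ($F = 3 - -10 + 6 \cdot 6 - 12 = 3 + 10 + 36 - 12 = 37$)
$14 F + m{\left(C,-3 \right)} = 14 \cdot 37 + \left(3 - -6\right) = 518 + \left(3 + 6\right) = 518 + 9 = 527$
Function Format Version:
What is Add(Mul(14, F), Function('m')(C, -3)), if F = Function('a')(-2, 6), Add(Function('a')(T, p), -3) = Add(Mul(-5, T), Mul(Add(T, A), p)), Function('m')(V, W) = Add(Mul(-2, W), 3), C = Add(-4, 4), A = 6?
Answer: 527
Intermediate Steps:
C = 0
Function('m')(V, W) = Add(3, Mul(-2, W))
Function('a')(T, p) = Add(3, Mul(-5, T), Mul(p, Add(6, T))) (Function('a')(T, p) = Add(3, Add(Mul(-5, T), Mul(Add(T, 6), p))) = Add(3, Add(Mul(-5, T), Mul(Add(6, T), p))) = Add(3, Add(Mul(-5, T), Mul(p, Add(6, T)))) = Add(3, Mul(-5, T), Mul(p, Add(6, T))))
F = 37 (F = Add(3, Mul(-5, -2), Mul(6, 6), Mul(-2, 6)) = Add(3, 10, 36, -12) = 37)
Add(Mul(14, F), Function('m')(C, -3)) = Add(Mul(14, 37), Add(3, Mul(-2, -3))) = Add(518, Add(3, 6)) = Add(518, 9) = 527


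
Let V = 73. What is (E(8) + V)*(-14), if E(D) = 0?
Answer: -1022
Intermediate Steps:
(E(8) + V)*(-14) = (0 + 73)*(-14) = 73*(-14) = -1022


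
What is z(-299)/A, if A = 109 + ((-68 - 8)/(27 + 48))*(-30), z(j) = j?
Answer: -1495/697 ≈ -2.1449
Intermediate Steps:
A = 697/5 (A = 109 - 76/75*(-30) = 109 + 152/5 = 697/5 ≈ 139.40)
z(-299)/A = -299/697/5 = -299*5/697 = -1495/697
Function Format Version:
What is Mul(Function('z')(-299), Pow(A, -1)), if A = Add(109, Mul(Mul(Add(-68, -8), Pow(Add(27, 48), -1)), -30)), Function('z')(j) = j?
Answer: Rational(-1495, 697) ≈ -2.1449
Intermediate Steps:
A = Rational(697, 5) (A = Add(109, Mul(Mul(-76, Pow(75, -1)), -30)) = Add(109, Mul(Mul(-76, Rational(1, 75)), -30)) = Add(109, Mul(Rational(-76, 75), -30)) = Add(109, Rational(152, 5)) = Rational(697, 5) ≈ 139.40)
Mul(Function('z')(-299), Pow(A, -1)) = Mul(-299, Pow(Rational(697, 5), -1)) = Mul(-299, Rational(5, 697)) = Rational(-1495, 697)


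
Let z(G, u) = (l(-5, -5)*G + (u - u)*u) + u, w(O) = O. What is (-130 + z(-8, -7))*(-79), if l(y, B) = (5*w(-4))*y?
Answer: 74023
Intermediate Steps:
l(y, B) = -20*y (l(y, B) = (5*(-4))*y = -20*y)
z(G, u) = u + 100*G (z(G, u) = ((-20*(-5))*G + (u - u)*u) + u = (100*G + 0*u) + u = (100*G + 0) + u = 100*G + u = u + 100*G)
(-130 + z(-8, -7))*(-79) = (-130 + (-7 + 100*(-8)))*(-79) = (-130 + (-7 - 800))*(-79) = (-130 - 807)*(-79) = -937*(-79) = 74023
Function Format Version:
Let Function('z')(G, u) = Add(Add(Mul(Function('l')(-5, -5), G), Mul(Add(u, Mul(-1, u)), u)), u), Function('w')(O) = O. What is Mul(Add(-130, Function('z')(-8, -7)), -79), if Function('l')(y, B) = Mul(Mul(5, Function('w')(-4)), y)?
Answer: 74023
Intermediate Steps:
Function('l')(y, B) = Mul(-20, y) (Function('l')(y, B) = Mul(Mul(5, -4), y) = Mul(-20, y))
Function('z')(G, u) = Add(u, Mul(100, G)) (Function('z')(G, u) = Add(Add(Mul(Mul(-20, -5), G), Mul(Add(u, Mul(-1, u)), u)), u) = Add(Add(Mul(100, G), Mul(0, u)), u) = Add(Add(Mul(100, G), 0), u) = Add(Mul(100, G), u) = Add(u, Mul(100, G)))
Mul(Add(-130, Function('z')(-8, -7)), -79) = Mul(Add(-130, Add(-7, Mul(100, -8))), -79) = Mul(Add(-130, Add(-7, -800)), -79) = Mul(Add(-130, -807), -79) = Mul(-937, -79) = 74023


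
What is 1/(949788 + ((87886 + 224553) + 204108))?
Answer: 1/1466335 ≈ 6.8197e-7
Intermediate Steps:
1/(949788 + ((87886 + 224553) + 204108)) = 1/(949788 + (312439 + 204108)) = 1/(949788 + 516547) = 1/1466335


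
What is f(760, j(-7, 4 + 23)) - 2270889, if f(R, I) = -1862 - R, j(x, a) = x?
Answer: -2273511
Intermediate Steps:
f(760, j(-7, 4 + 23)) - 2270889 = (-1862 - 1*760) - 2270889 = (-1862 - 760) - 2270889 = -2622 - 2270889 = -2273511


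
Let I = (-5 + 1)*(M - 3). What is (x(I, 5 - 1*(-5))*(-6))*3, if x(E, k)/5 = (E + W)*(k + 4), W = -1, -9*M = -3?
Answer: -12180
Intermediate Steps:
M = 1/3 (M = -1/9*(-3) = 1/3 ≈ 0.33333)
I = 32/3 (I = (-5 + 1)*(1/3 - 3) = -4*(-8/3) = 32/3 ≈ 10.667)
x(E, k) = 5*(-1 + E)*(4 + k) (x(E, k) = 5*((E - 1)*(k + 4)) = 5*((-1 + E)*(4 + k)) = 5*(-1 + E)*(4 + k))
(x(I, 5 - 1*(-5))*(-6))*3 = ((-20 - 5*(5 - 1*(-5)) + 20*(32/3) + 5*(32/3)*(5 - 1*(-5)))*(-6))*3 = ((-20 - 5*(5 + 5) + 640/3 + 5*(32/3)*(5 + 5))*(-6))*3 = ((-20 - 5*10 + 640/3 + 5*(32/3)*10)*(-6))*3 = ((-20 - 50 + 640/3 + 1600/3)*(-6))*3 = ((2030/3)*(-6))*3 = -4060*3 = -12180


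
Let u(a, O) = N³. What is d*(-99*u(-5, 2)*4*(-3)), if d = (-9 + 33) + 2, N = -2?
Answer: -247104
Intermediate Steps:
u(a, O) = -8 (u(a, O) = (-2)³ = -8)
d = 26 (d = 24 + 2 = 26)
d*(-99*u(-5, 2)*4*(-3)) = 26*(-99*(-8*4)*(-3)) = 26*(-(-3168)*(-3)) = 26*(-99*96) = 26*(-9504) = -247104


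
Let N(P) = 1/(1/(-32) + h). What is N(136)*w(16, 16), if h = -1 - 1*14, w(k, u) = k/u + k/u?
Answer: -64/481 ≈ -0.13306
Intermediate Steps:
w(k, u) = 2*k/u
h = -15 (h = -1 - 14 = -15)
N(P) = -32/481 (N(P) = 1/(1/(-32) - 15) = 1/(-1/32 - 15) = 1/(-481/32) = -32/481)
N(136)*w(16, 16) = -64*16/(481*16) = -32/481*2 = -64/481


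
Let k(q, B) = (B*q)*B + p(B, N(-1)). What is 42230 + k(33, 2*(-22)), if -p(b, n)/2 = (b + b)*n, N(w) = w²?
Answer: 106294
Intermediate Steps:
p(b, n) = -4*b*n (p(b, n) = -2*(b + b)*n = -2*2*b*n = -4*b*n)
k(q, B) = -4*B + q*B² (k(q, B) = (B*q)*B - 4*B*(-1)² = q*B² - 4*B*1 = q*B² - 4*B = -4*B + q*B²)
42230 + k(33, 2*(-22)) = 42230 + (2*(-22))*(-4 + (2*(-22))*33) = 42230 - 44*(-4 - 44*33) = 42230 - 44*(-4 - 1452) = 42230 - 44*(-1456) = 42230 + 64064 = 106294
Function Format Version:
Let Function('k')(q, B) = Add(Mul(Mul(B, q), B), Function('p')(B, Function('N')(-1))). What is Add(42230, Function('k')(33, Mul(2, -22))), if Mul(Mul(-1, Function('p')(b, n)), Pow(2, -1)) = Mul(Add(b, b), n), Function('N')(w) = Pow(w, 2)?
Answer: 106294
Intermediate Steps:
Function('p')(b, n) = Mul(-4, b, n) (Function('p')(b, n) = Mul(-2, Mul(Add(b, b), n)) = Mul(-2, Mul(Mul(2, b), n)) = Mul(-2, Mul(2, b, n)) = Mul(-4, b, n))
Function('k')(q, B) = Add(Mul(-4, B), Mul(q, Pow(B, 2))) (Function('k')(q, B) = Add(Mul(Mul(B, q), B), Mul(-4, B, Pow(-1, 2))) = Add(Mul(q, Pow(B, 2)), Mul(-4, B, 1)) = Add(Mul(q, Pow(B, 2)), Mul(-4, B)) = Add(Mul(-4, B), Mul(q, Pow(B, 2))))
Add(42230, Function('k')(33, Mul(2, -22))) = Add(42230, Mul(Mul(2, -22), Add(-4, Mul(Mul(2, -22), 33)))) = Add(42230, Mul(-44, Add(-4, Mul(-44, 33)))) = Add(42230, Mul(-44, Add(-4, -1452))) = Add(42230, Mul(-44, -1456)) = Add(42230, 64064) = 106294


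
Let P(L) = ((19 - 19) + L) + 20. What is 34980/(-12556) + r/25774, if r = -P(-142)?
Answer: -112505336/40452293 ≈ -2.7812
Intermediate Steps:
P(L) = 20 + L (P(L) = (0 + L) + 20 = L + 20 = 20 + L)
r = 122 (r = -(20 - 142) = -1*(-122) = 122)
34980/(-12556) + r/25774 = 34980/(-12556) + 122/25774 = 34980*(-1/12556) + 122*(1/25774) = -8745/3139 + 61/12887 = -112505336/40452293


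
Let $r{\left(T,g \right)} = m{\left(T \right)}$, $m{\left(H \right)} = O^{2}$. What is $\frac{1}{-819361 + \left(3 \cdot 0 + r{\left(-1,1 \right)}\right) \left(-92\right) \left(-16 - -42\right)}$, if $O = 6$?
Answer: $- \frac{1}{905473} \approx -1.1044 \cdot 10^{-6}$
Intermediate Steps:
$m{\left(H \right)} = 36$ ($m{\left(H \right)} = 6^{2} = 36$)
$r{\left(T,g \right)} = 36$
$\frac{1}{-819361 + \left(3 \cdot 0 + r{\left(-1,1 \right)}\right) \left(-92\right) \left(-16 - -42\right)} = \frac{1}{-819361 + \left(3 \cdot 0 + 36\right) \left(-92\right) \left(-16 - -42\right)} = \frac{1}{-819361 + \left(0 + 36\right) \left(-92\right) \left(-16 + 42\right)} = \frac{1}{-819361 + 36 \left(-92\right) 26} = \frac{1}{-819361 - 86112} = \frac{1}{-905473} = - \frac{1}{905473}$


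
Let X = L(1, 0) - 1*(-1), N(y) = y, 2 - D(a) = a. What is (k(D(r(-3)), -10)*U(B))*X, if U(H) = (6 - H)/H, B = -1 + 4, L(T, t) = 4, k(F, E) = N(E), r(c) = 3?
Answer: -50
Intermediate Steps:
D(a) = 2 - a
k(F, E) = E
B = 3
U(H) = (6 - H)/H
X = 5 (X = 4 - 1*(-1) = 4 + 1 = 5)
(k(D(r(-3)), -10)*U(B))*X = -10*(6 - 1*3)/3*5 = -10*(6 - 3)/3*5 = -10*3/3*5 = -10*1*5 = -10*5 = -50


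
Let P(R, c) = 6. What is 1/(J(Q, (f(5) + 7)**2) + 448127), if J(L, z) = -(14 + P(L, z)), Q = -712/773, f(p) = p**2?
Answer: 1/448107 ≈ 2.2316e-6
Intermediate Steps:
Q = -712/773 (Q = -712*1/773 = -712/773 ≈ -0.92109)
J(L, z) = -20 (J(L, z) = -(14 + 6) = -1*20 = -20)
1/(J(Q, (f(5) + 7)**2) + 448127) = 1/(-20 + 448127) = 1/448107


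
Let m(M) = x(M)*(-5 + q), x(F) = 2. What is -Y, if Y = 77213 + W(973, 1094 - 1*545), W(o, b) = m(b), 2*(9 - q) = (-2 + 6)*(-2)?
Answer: -77229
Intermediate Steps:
q = 13 (q = 9 - (-2 + 6)*(-2)/2 = 9 - 2*(-2) = 9 - ½*(-8) = 9 + 4 = 13)
m(M) = 16 (m(M) = 2*(-5 + 13) = 2*8 = 16)
W(o, b) = 16
Y = 77229 (Y = 77213 + 16 = 77229)
-Y = -1*77229 = -77229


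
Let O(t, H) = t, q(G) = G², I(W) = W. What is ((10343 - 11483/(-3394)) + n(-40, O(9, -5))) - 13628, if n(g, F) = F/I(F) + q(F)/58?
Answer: -161380260/49213 ≈ -3279.2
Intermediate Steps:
n(g, F) = 1 + F²/58 (n(g, F) = F/F + F²/58 = 1 + F²*(1/58) = 1 + F²/58)
((10343 - 11483/(-3394)) + n(-40, O(9, -5))) - 13628 = ((10343 - 11483/(-3394)) + (1 + (1/58)*9²)) - 13628 = ((10343 - 11483*(-1/3394)) + (1 + (1/58)*81)) - 13628 = ((10343 + 11483/3394) + (1 + 81/58)) - 13628 = (35115625/3394 + 139/58) - 13628 = 509294504/49213 - 13628 = -161380260/49213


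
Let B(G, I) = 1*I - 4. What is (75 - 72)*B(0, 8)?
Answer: 12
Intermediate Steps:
B(G, I) = -4 + I (B(G, I) = I - 4 = -4 + I)
(75 - 72)*B(0, 8) = (75 - 72)*(-4 + 8) = 3*4 = 12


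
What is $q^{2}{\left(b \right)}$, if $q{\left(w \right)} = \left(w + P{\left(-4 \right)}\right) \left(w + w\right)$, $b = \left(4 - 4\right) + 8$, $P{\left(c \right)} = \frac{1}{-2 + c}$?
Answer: $\frac{141376}{9} \approx 15708.0$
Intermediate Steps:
$b = 8$ ($b = 0 + 8 = 8$)
$q{\left(w \right)} = 2 w \left(- \frac{1}{6} + w\right)$ ($q{\left(w \right)} = \left(w + \frac{1}{-2 - 4}\right) \left(w + w\right) = \left(w + \frac{1}{-6}\right) 2 w = \left(w - \frac{1}{6}\right) 2 w = \left(- \frac{1}{6} + w\right) 2 w = 2 w \left(- \frac{1}{6} + w\right)$)
$q^{2}{\left(b \right)} = \left(\frac{1}{3} \cdot 8 \left(-1 + 6 \cdot 8\right)\right)^{2} = \left(\frac{1}{3} \cdot 8 \left(-1 + 48\right)\right)^{2} = \left(\frac{1}{3} \cdot 8 \cdot 47\right)^{2} = \left(\frac{376}{3}\right)^{2} = \frac{141376}{9}$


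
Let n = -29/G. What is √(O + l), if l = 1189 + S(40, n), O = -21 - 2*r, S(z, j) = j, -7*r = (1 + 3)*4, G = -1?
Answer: √58877/7 ≈ 34.664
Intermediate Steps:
n = 29 (n = -29/(-1) = -29*(-1) = 29)
r = -16/7 (r = -(1 + 3)*4/7 = -4*4/7 = -⅐*16 = -16/7 ≈ -2.2857)
O = -115/7 (O = -21 - 2*(-16/7) = -21 + 32/7 = -115/7 ≈ -16.429)
l = 1218 (l = 1189 + 29 = 1218)
√(O + l) = √(-115/7 + 1218) = √(8411/7) = √58877/7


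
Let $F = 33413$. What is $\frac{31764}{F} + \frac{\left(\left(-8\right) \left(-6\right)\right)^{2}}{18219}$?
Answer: $\frac{218563956}{202917149} \approx 1.0771$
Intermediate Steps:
$\frac{31764}{F} + \frac{\left(\left(-8\right) \left(-6\right)\right)^{2}}{18219} = \frac{31764}{33413} + \frac{\left(\left(-8\right) \left(-6\right)\right)^{2}}{18219} = 31764 \cdot \frac{1}{33413} + 48^{2} \cdot \frac{1}{18219} = \frac{31764}{33413} + 2304 \cdot \frac{1}{18219} = \frac{31764}{33413} + \frac{768}{6073} = \frac{218563956}{202917149}$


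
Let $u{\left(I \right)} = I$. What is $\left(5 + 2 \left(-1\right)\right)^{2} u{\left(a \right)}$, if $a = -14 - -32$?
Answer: $162$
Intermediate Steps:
$a = 18$ ($a = -14 + 32 = 18$)
$\left(5 + 2 \left(-1\right)\right)^{2} u{\left(a \right)} = \left(5 + 2 \left(-1\right)\right)^{2} \cdot 18 = \left(5 - 2\right)^{2} \cdot 18 = 3^{2} \cdot 18 = 9 \cdot 18 = 162$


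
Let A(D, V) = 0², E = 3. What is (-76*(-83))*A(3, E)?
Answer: 0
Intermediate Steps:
A(D, V) = 0
(-76*(-83))*A(3, E) = -76*(-83)*0 = 6308*0 = 0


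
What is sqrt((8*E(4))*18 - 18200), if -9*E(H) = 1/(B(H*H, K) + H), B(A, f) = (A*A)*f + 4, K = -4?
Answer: 3*I*sqrt(32616394)/127 ≈ 134.91*I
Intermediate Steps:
B(A, f) = 4 + f*A**2 (B(A, f) = A**2*f + 4 = f*A**2 + 4 = 4 + f*A**2)
E(H) = -1/(9*(4 + H - 4*H**4)) (E(H) = -1/(9*((4 - 4*H**4) + H)) = -1/(9*(4 + H - 4*H**4)))
sqrt((8*E(4))*18 - 18200) = sqrt((8*(1/(9*(-4 - 1*4 + 4*4**4))))*18 - 18200) = sqrt((8*(1/(9*(-4 - 4 + 4*256))))*18 - 18200) = sqrt((8*(1/(9*(-4 - 4 + 1024))))*18 - 18200) = sqrt((8*((1/9)/1016))*18 - 18200) = sqrt((8*((1/9)*(1/1016)))*18 - 18200) = sqrt((8*(1/9144))*18 - 18200) = sqrt((1/1143)*18 - 18200) = sqrt(2/127 - 18200) = sqrt(-2311398/127) = 3*I*sqrt(32616394)/127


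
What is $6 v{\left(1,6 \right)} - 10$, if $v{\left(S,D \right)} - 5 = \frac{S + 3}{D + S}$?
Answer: $\frac{164}{7} \approx 23.429$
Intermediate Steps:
$v{\left(S,D \right)} = 5 + \frac{3 + S}{D + S}$ ($v{\left(S,D \right)} = 5 + \frac{S + 3}{D + S} = 5 + \frac{3 + S}{D + S}$)
$6 v{\left(1,6 \right)} - 10 = 6 \frac{3 + 5 \cdot 6 + 6 \cdot 1}{6 + 1} - 10 = 6 \frac{3 + 30 + 6}{7} - 10 = 6 \cdot \frac{1}{7} \cdot 39 - 10 = 6 \cdot \frac{39}{7} - 10 = \frac{234}{7} - 10 = \frac{164}{7}$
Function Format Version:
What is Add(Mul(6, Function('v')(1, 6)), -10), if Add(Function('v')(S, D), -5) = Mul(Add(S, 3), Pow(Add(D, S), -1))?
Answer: Rational(164, 7) ≈ 23.429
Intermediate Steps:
Function('v')(S, D) = Add(5, Mul(Pow(Add(D, S), -1), Add(3, S))) (Function('v')(S, D) = Add(5, Mul(Add(S, 3), Pow(Add(D, S), -1))) = Add(5, Mul(Add(3, S), Pow(Add(D, S), -1))) = Add(5, Mul(Pow(Add(D, S), -1), Add(3, S))))
Add(Mul(6, Function('v')(1, 6)), -10) = Add(Mul(6, Mul(Pow(Add(6, 1), -1), Add(3, Mul(5, 6), Mul(6, 1)))), -10) = Add(Mul(6, Mul(Pow(7, -1), Add(3, 30, 6))), -10) = Add(Mul(6, Mul(Rational(1, 7), 39)), -10) = Add(Mul(6, Rational(39, 7)), -10) = Add(Rational(234, 7), -10) = Rational(164, 7)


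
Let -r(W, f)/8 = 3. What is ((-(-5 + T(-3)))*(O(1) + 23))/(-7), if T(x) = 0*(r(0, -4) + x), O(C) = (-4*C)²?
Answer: -195/7 ≈ -27.857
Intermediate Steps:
r(W, f) = -24 (r(W, f) = -8*3 = -24)
O(C) = 16*C²
T(x) = 0 (T(x) = 0*(-24 + x) = 0)
((-(-5 + T(-3)))*(O(1) + 23))/(-7) = ((-(-5 + 0))*(16*1² + 23))/(-7) = ((-1*(-5))*(16*1 + 23))*(-⅐) = (5*(16 + 23))*(-⅐) = (5*39)*(-⅐) = 195*(-⅐) = -195/7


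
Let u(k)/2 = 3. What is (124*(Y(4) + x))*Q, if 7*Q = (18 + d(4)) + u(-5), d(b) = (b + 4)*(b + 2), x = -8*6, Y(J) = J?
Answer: -392832/7 ≈ -56119.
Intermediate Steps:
u(k) = 6 (u(k) = 2*3 = 6)
x = -48
d(b) = (2 + b)*(4 + b) (d(b) = (4 + b)*(2 + b) = (2 + b)*(4 + b))
Q = 72/7 (Q = ((18 + (8 + 4**2 + 6*4)) + 6)/7 = ((18 + (8 + 16 + 24)) + 6)/7 = ((18 + 48) + 6)/7 = (66 + 6)/7 = (1/7)*72 = 72/7 ≈ 10.286)
(124*(Y(4) + x))*Q = (124*(4 - 48))*(72/7) = (124*(-44))*(72/7) = -5456*72/7 = -392832/7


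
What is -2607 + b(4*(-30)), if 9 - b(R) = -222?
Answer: -2376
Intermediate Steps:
b(R) = 231 (b(R) = 9 - 1*(-222) = 9 + 222 = 231)
-2607 + b(4*(-30)) = -2607 + 231 = -2376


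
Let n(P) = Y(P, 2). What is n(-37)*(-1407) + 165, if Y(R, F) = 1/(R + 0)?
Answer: 7512/37 ≈ 203.03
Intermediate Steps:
Y(R, F) = 1/R
n(P) = 1/P
n(-37)*(-1407) + 165 = -1407/(-37) + 165 = -1/37*(-1407) + 165 = 1407/37 + 165 = 7512/37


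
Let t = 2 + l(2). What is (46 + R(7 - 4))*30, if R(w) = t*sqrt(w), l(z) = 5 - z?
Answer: 1380 + 150*sqrt(3) ≈ 1639.8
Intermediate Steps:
t = 5 (t = 2 + (5 - 1*2) = 2 + (5 - 2) = 2 + 3 = 5)
R(w) = 5*sqrt(w)
(46 + R(7 - 4))*30 = (46 + 5*sqrt(7 - 4))*30 = (46 + 5*sqrt(3))*30 = 1380 + 150*sqrt(3)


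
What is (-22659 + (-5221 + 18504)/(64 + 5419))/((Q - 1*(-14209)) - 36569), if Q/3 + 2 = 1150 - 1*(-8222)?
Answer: -62113007/15763625 ≈ -3.9403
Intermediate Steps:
Q = 28110 (Q = -6 + 3*(1150 - 1*(-8222)) = -6 + 3*(1150 + 8222) = -6 + 3*9372 = -6 + 28116 = 28110)
(-22659 + (-5221 + 18504)/(64 + 5419))/((Q - 1*(-14209)) - 36569) = (-22659 + (-5221 + 18504)/(64 + 5419))/((28110 - 1*(-14209)) - 36569) = (-22659 + 13283/5483)/((28110 + 14209) - 36569) = (-22659 + 13283*(1/5483))/(42319 - 36569) = (-22659 + 13283/5483)/5750 = -124226014/5483*1/5750 = -62113007/15763625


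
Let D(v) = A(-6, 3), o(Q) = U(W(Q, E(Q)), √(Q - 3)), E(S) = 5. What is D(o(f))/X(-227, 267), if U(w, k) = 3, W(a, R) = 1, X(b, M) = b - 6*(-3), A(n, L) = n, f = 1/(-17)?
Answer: 6/209 ≈ 0.028708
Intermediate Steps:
f = -1/17 ≈ -0.058824
X(b, M) = 18 + b (X(b, M) = b + 18 = 18 + b)
o(Q) = 3
D(v) = -6
D(o(f))/X(-227, 267) = -6/(18 - 227) = -6/(-209) = -6*(-1/209) = 6/209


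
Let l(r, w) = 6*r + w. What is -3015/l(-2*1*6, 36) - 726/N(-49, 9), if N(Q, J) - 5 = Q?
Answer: 401/4 ≈ 100.25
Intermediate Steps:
N(Q, J) = 5 + Q
l(r, w) = w + 6*r
-3015/l(-2*1*6, 36) - 726/N(-49, 9) = -3015/(36 + 6*(-2*1*6)) - 726/(5 - 49) = -3015/(36 + 6*(-2*6)) - 726/(-44) = -3015/(36 + 6*(-12)) - 726*(-1/44) = -3015/(36 - 72) + 33/2 = -3015/(-36) + 33/2 = -3015*(-1/36) + 33/2 = 335/4 + 33/2 = 401/4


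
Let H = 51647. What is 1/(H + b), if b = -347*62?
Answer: 1/30133 ≈ 3.3186e-5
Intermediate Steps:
b = -21514
1/(H + b) = 1/(51647 - 21514) = 1/30133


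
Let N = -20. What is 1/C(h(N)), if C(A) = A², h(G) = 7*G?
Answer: 1/19600 ≈ 5.1020e-5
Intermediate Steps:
1/C(h(N)) = 1/((7*(-20))²) = 1/((-140)²) = 1/19600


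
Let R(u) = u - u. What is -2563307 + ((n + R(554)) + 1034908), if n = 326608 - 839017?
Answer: -2040808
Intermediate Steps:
n = -512409
R(u) = 0
-2563307 + ((n + R(554)) + 1034908) = -2563307 + ((-512409 + 0) + 1034908) = -2563307 + (-512409 + 1034908) = -2563307 + 522499 = -2040808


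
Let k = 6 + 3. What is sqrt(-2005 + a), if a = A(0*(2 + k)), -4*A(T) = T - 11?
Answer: I*sqrt(8009)/2 ≈ 44.747*I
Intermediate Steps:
k = 9
A(T) = 11/4 - T/4 (A(T) = -(T - 11)/4 = -(-11 + T)/4 = 11/4 - T/4)
a = 11/4 (a = 11/4 - 0*(2 + 9) = 11/4 - 0*11 = 11/4 - 1/4*0 = 11/4 + 0 = 11/4 ≈ 2.7500)
sqrt(-2005 + a) = sqrt(-2005 + 11/4) = sqrt(-8009/4) = I*sqrt(8009)/2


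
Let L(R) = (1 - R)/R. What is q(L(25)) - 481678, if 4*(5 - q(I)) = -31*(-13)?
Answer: -1927095/4 ≈ -4.8177e+5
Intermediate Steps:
L(R) = (1 - R)/R
q(I) = -383/4 (q(I) = 5 - (-31)*(-13)/4 = 5 - ¼*403 = 5 - 403/4 = -383/4)
q(L(25)) - 481678 = -383/4 - 481678 = -1927095/4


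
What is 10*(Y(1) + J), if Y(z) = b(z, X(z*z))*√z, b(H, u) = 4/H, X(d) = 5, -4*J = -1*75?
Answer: 455/2 ≈ 227.50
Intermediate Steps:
J = 75/4 (J = -(-1)*75/4 = -¼*(-75) = 75/4 ≈ 18.750)
Y(z) = 4/√z (Y(z) = (4/z)*√z = 4/√z)
10*(Y(1) + J) = 10*(4/√1 + 75/4) = 10*(4*1 + 75/4) = 10*(4 + 75/4) = 10*(91/4) = 455/2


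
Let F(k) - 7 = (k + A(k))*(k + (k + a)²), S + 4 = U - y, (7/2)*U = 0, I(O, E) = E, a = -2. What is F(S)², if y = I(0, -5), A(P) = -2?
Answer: 25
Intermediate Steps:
U = 0 (U = (2/7)*0 = 0)
y = -5
S = 1 (S = -4 + (0 - 1*(-5)) = -4 + (0 + 5) = -4 + 5 = 1)
F(k) = 7 + (-2 + k)*(k + (-2 + k)²) (F(k) = 7 + (k - 2)*(k + (k - 2)²) = 7 + (-2 + k)*(k + (-2 + k)²))
F(S)² = (-1 + 1³ - 5*1² + 10*1)² = (-1 + 1 - 5*1 + 10)² = (-1 + 1 - 5 + 10)² = 5² = 25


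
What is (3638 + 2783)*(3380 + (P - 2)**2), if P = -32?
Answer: 29125656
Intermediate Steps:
(3638 + 2783)*(3380 + (P - 2)**2) = (3638 + 2783)*(3380 + (-32 - 2)**2) = 6421*(3380 + (-34)**2) = 6421*(3380 + 1156) = 6421*4536 = 29125656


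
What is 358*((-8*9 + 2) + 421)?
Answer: 125658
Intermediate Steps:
358*((-8*9 + 2) + 421) = 358*((-72 + 2) + 421) = 358*(-70 + 421) = 358*351 = 125658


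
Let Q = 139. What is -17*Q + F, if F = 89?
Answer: -2274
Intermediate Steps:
-17*Q + F = -17*139 + 89 = -2363 + 89 = -2274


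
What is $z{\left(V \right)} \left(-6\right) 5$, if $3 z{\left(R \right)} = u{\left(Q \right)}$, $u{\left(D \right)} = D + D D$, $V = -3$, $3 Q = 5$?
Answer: $- \frac{400}{9} \approx -44.444$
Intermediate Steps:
$Q = \frac{5}{3}$ ($Q = \frac{1}{3} \cdot 5 = \frac{5}{3} \approx 1.6667$)
$u{\left(D \right)} = D + D^{2}$
$z{\left(R \right)} = \frac{40}{27}$ ($z{\left(R \right)} = \frac{\frac{5}{3} \left(1 + \frac{5}{3}\right)}{3} = \frac{\frac{5}{3} \cdot \frac{8}{3}}{3} = \frac{1}{3} \cdot \frac{40}{9} = \frac{40}{27}$)
$z{\left(V \right)} \left(-6\right) 5 = \frac{40}{27} \left(-6\right) 5 = \left(- \frac{80}{9}\right) 5 = - \frac{400}{9}$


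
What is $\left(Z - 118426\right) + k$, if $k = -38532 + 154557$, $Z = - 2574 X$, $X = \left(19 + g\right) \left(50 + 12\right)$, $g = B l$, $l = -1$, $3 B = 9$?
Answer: $-2555809$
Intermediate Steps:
$B = 3$ ($B = \frac{1}{3} \cdot 9 = 3$)
$g = -3$ ($g = 3 \left(-1\right) = -3$)
$X = 992$ ($X = \left(19 - 3\right) \left(50 + 12\right) = 16 \cdot 62 = 992$)
$Z = -2553408$ ($Z = \left(-2574\right) 992 = -2553408$)
$k = 116025$
$\left(Z - 118426\right) + k = \left(-2553408 - 118426\right) + 116025 = -2671834 + 116025 = -2555809$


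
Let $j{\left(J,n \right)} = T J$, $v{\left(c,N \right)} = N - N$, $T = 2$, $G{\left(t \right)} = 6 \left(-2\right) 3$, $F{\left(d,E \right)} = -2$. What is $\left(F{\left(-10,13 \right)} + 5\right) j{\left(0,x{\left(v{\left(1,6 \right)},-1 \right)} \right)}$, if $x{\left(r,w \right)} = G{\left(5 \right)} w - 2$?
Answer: $0$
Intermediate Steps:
$G{\left(t \right)} = -36$ ($G{\left(t \right)} = \left(-12\right) 3 = -36$)
$v{\left(c,N \right)} = 0$
$x{\left(r,w \right)} = -2 - 36 w$ ($x{\left(r,w \right)} = - 36 w - 2 = -2 - 36 w$)
$j{\left(J,n \right)} = 2 J$
$\left(F{\left(-10,13 \right)} + 5\right) j{\left(0,x{\left(v{\left(1,6 \right)},-1 \right)} \right)} = \left(-2 + 5\right) 2 \cdot 0 = 3 \cdot 0 = 0$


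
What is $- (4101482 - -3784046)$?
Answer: $-7885528$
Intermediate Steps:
$- (4101482 - -3784046) = - (4101482 + 3784046) = \left(-1\right) 7885528 = -7885528$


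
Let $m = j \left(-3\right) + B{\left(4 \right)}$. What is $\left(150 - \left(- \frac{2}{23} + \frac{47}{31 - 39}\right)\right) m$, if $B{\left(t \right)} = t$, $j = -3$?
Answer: $\frac{373061}{184} \approx 2027.5$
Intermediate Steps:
$m = 13$ ($m = \left(-3\right) \left(-3\right) + 4 = 9 + 4 = 13$)
$\left(150 - \left(- \frac{2}{23} + \frac{47}{31 - 39}\right)\right) m = \left(150 - \left(- \frac{2}{23} + \frac{47}{31 - 39}\right)\right) 13 = \left(150 - \left(- \frac{2}{23} + \frac{47}{-8}\right)\right) 13 = \left(150 + \left(\left(-47\right) \left(- \frac{1}{8}\right) + \frac{2}{23}\right)\right) 13 = \left(150 + \left(\frac{47}{8} + \frac{2}{23}\right)\right) 13 = \left(150 + \frac{1097}{184}\right) 13 = \frac{28697}{184} \cdot 13 = \frac{373061}{184}$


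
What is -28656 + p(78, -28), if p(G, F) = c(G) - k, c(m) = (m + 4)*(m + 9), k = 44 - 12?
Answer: -21554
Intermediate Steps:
k = 32
c(m) = (4 + m)*(9 + m)
p(G, F) = 4 + G**2 + 13*G (p(G, F) = (36 + G**2 + 13*G) - 1*32 = (36 + G**2 + 13*G) - 32 = 4 + G**2 + 13*G)
-28656 + p(78, -28) = -28656 + (4 + 78**2 + 13*78) = -28656 + (4 + 6084 + 1014) = -28656 + 7102 = -21554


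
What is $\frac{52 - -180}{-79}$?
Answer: $- \frac{232}{79} \approx -2.9367$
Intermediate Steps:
$\frac{52 - -180}{-79} = - \frac{52 + 180}{79} = \left(- \frac{1}{79}\right) 232 = - \frac{232}{79}$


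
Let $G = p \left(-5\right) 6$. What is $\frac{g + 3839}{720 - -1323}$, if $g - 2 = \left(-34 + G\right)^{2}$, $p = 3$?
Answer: $\frac{19217}{2043} \approx 9.4063$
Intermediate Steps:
$G = -90$ ($G = 3 \left(-5\right) 6 = \left(-15\right) 6 = -90$)
$g = 15378$ ($g = 2 + \left(-34 - 90\right)^{2} = 2 + \left(-124\right)^{2} = 2 + 15376 = 15378$)
$\frac{g + 3839}{720 - -1323} = \frac{15378 + 3839}{720 - -1323} = \frac{19217}{720 + 1323} = \frac{19217}{2043}$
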